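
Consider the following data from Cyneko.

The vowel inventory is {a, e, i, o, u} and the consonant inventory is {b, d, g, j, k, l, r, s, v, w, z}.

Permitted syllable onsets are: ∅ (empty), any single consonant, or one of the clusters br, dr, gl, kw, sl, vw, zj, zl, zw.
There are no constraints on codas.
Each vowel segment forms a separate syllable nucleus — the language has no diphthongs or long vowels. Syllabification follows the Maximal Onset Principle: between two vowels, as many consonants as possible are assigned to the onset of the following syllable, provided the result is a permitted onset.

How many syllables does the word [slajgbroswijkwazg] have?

The vowels are a, o, i, a — 4 nuclei, so 4 syllables.

4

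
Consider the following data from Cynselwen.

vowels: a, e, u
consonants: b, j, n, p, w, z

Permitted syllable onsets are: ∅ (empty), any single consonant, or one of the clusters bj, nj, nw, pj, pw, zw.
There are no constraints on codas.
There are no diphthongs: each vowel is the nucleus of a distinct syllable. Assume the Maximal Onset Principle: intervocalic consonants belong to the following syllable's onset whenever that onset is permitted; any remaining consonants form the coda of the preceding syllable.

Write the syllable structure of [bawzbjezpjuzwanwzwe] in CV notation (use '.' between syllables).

Nuclei (vowels): a, e, u, a, e → 5 syllables.
/a…e/ gap (V1→V2): /wzbj/; trying suffixes from longest down, /bj/ is the first permitted one, so coda /wz/ | onset /bj/.
/e…u/ gap (V2→V3): /zpj/ splits as /z/ + /pj/ (/pj/ is the longest suffix that is a licit onset).
/u…a/ gap (V3→V4): cluster /zw/ — /zw/ is itself a permitted onset, so the whole cluster goes right; preceding coda = ∅.
/a…e/ gap (V4→V5): /nwzw/; trying suffixes from longest down, /zw/ is the first permitted one, so coda /nw/ | onset /zw/.
Result: bawz.bjez.pju.zwanw.zwe.
Mapping each syllable to C/V: /bawz/ → CVCC, /bjez/ → CCVC, /pju/ → CCV, /zwanw/ → CCVCC, /zwe/ → CCV.

CVCC.CCVC.CCV.CCVCC.CCV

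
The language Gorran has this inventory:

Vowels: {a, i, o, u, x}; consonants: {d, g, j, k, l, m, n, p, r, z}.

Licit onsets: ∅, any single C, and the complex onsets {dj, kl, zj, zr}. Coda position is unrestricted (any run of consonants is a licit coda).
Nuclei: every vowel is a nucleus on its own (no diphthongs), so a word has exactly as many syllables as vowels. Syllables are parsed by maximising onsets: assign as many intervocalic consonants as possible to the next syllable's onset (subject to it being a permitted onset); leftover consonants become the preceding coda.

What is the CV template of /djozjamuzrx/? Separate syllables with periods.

Nuclei (vowels): o, a, u, x → 4 syllables.
V1 /o/ – V2 /a/: cluster /zj/ — /zj/ is itself a permitted onset, so the whole cluster goes right; preceding coda = ∅.
V2 /a/ – V3 /u/: just /m/ — single C goes to the following onset.
V3 /u/ – V4 /x/: /zr/ — entire cluster is a permitted onset → onset /zr/, coda ∅.
Syllabification: djo.zja.mu.zrx.
Mapping each syllable to C/V: /djo/ → CCV, /zja/ → CCV, /mu/ → CV, /zrx/ → CCV.

CCV.CCV.CV.CCV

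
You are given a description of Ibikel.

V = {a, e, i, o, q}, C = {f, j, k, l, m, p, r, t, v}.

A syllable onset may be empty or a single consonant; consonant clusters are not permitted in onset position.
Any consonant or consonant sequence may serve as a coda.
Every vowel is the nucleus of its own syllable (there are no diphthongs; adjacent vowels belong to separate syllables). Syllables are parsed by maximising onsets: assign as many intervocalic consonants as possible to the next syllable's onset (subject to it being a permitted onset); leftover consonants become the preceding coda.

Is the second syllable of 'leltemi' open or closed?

Vowels present: e, e, i; each is a nucleus, giving 3 syllables.
/e…e/ gap (V1→V2): /lt/ — longest licit onset from the right is /t/, leaving /l/ as coda.
/e…i/ gap (V2→V3): just /m/ — single C goes to the following onset.
Result: lel.te.mi.
Syllable 2 is /te/; it ends in its nucleus with no coda, so it is open.

open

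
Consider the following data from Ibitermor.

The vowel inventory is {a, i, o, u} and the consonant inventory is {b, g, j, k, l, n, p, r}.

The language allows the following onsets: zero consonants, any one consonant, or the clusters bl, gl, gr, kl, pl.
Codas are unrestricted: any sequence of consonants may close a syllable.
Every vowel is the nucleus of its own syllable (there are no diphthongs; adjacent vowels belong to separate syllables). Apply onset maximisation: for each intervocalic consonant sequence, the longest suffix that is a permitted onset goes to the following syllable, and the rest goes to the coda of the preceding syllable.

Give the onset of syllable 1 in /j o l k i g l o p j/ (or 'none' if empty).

j

The vowels are o, i, o — 3 nuclei, so 3 syllables.
σ1/σ2 boundary: /lk/; trying suffixes from longest down, /k/ is the first permitted one, so coda /l/ | onset /k/.
σ2/σ3 boundary: /gl/ — entire cluster is a permitted onset → onset /gl/, coda ∅.
So the parse is jol.ki.glopj.
Syllable 1 is /jol/: onset /j/, nucleus /o/, coda /l/.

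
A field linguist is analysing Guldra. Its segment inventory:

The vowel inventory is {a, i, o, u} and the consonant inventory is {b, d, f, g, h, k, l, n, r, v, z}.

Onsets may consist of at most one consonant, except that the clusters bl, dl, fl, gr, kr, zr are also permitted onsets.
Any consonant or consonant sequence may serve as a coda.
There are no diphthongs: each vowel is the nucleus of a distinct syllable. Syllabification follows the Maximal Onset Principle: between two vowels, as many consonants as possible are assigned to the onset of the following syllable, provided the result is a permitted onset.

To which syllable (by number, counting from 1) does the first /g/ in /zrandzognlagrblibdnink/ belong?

2

Vowels present: a, o, a, i, i; each is a nucleus, giving 5 syllables.
V1 /a/ – V2 /o/: cluster /ndz/ — the longest permitted-onset suffix is /z/; onset = /z/, preceding coda = /nd/.
V2 /o/ – V3 /a/: /gnl/; trying suffixes from longest down, /l/ is the first permitted one, so coda /gn/ | onset /l/.
V3 /a/ – V4 /i/: /grbl/ splits as /gr/ + /bl/ (/bl/ is the longest suffix that is a licit onset).
V4 /i/ – V5 /i/: /bdn/; trying suffixes from longest down, /n/ is the first permitted one, so coda /bd/ | onset /n/.
Result: zrand.zogn.lagr.blibd.nink.
The first /g/ is in the coda of syllable 2 (/zogn/).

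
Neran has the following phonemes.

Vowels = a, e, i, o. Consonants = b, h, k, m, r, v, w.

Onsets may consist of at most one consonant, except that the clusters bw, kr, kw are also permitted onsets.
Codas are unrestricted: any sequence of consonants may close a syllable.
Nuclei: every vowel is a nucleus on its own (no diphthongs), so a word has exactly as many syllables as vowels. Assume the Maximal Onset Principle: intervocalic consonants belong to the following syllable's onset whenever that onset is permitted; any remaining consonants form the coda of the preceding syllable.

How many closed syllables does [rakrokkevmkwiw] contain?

3

Nuclei (vowels): a, o, e, i → 4 syllables.
σ1/σ2 boundary: /kr/ is a licit onset in full, so it all attaches to the next syllable.
σ2/σ3 boundary: cluster /kk/ — the longest permitted-onset suffix is /k/; onset = /k/, preceding coda = /k/.
σ3/σ4 boundary: /vmkw/; trying suffixes from longest down, /kw/ is the first permitted one, so coda /vm/ | onset /kw/.
So the parse is ra.krok.kevm.kwiw.
Classifying each syllable: /ra/ (open), /krok/ (closed), /kevm/ (closed), /kwiw/ (closed).
Closed syllables: 3.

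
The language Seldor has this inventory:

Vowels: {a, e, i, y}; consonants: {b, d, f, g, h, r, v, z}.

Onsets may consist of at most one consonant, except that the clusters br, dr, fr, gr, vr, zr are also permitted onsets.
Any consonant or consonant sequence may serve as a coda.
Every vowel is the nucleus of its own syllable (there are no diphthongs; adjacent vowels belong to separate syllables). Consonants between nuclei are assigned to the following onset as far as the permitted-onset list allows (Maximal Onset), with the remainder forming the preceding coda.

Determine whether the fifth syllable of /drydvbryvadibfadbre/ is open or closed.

closed

Nuclei (vowels): y, y, a, i, a, e → 6 syllables.
σ1/σ2 boundary: cluster /dvbr/ — the longest permitted-onset suffix is /br/; onset = /br/, preceding coda = /dv/.
σ2/σ3 boundary: just /v/ — single C goes to the following onset.
σ3/σ4 boundary: /d/ is a single consonant, so it becomes the next onset.
σ4/σ5 boundary: /bf/; trying suffixes from longest down, /f/ is the first permitted one, so coda /b/ | onset /f/.
σ5/σ6 boundary: /dbr/ — longest licit onset from the right is /br/, leaving /d/ as coda.
Putting it together: drydv.bry.va.dib.fad.bre.
Syllable 5 is /fad/ with coda /d/, so it is closed.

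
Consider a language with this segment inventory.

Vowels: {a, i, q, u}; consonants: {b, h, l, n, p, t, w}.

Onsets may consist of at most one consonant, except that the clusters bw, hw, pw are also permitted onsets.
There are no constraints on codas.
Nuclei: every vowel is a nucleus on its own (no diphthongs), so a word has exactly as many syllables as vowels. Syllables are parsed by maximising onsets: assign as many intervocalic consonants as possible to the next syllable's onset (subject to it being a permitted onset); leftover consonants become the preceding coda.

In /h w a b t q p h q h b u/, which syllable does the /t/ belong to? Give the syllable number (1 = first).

2

Nuclei (vowels): a, q, q, u → 4 syllables.
Between /a/ (V1) and /q/ (V2): cluster /bt/ — the longest permitted-onset suffix is /t/; onset = /t/, preceding coda = /b/.
Between /q/ (V2) and /q/ (V3): cluster /ph/ — the longest permitted-onset suffix is /h/; onset = /h/, preceding coda = /p/.
Between /q/ (V3) and /u/ (V4): /hb/ — longest licit onset from the right is /b/, leaving /h/ as coda.
So the parse is hwab.tqp.hqh.bu.
The /t/ is in the onset of syllable 2 (/tqp/).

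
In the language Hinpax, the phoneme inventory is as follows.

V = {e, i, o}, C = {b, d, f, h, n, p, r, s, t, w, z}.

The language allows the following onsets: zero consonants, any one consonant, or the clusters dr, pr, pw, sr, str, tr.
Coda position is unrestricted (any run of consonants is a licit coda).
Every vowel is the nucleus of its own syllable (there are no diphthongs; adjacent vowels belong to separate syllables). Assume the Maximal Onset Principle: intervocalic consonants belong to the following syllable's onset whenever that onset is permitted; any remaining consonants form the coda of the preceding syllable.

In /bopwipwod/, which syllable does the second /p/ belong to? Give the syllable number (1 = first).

Nuclei (vowels): o, i, o → 3 syllables.
σ1/σ2 boundary: /pw/ is a licit onset in full, so it all attaches to the next syllable.
σ2/σ3 boundary: /pw/ is a licit onset in full, so it all attaches to the next syllable.
Syllabification: bo.pwi.pwod.
The second /p/ is in the onset of syllable 3 (/pwod/).

3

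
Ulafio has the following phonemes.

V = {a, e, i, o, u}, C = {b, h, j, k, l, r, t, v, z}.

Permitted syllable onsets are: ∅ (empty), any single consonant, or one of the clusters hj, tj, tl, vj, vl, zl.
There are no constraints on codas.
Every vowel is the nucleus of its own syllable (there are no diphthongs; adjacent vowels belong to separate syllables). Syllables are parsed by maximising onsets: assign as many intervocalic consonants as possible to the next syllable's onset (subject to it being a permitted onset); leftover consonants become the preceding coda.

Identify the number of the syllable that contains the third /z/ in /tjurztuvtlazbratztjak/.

The vowels are u, u, a, a, a — 5 nuclei, so 5 syllables.
/u…u/ gap (V1→V2): /rzt/ — longest licit onset from the right is /t/, leaving /rz/ as coda.
/u…a/ gap (V2→V3): cluster /vtl/ — the longest permitted-onset suffix is /tl/; onset = /tl/, preceding coda = /v/.
/a…a/ gap (V3→V4): cluster /zbr/ — the longest permitted-onset suffix is /r/; onset = /r/, preceding coda = /zb/.
/a…a/ gap (V4→V5): /tztj/; trying suffixes from longest down, /tj/ is the first permitted one, so coda /tz/ | onset /tj/.
Result: tjurz.tuv.tlazb.ratz.tjak.
The third /z/ is in the coda of syllable 4 (/ratz/).

4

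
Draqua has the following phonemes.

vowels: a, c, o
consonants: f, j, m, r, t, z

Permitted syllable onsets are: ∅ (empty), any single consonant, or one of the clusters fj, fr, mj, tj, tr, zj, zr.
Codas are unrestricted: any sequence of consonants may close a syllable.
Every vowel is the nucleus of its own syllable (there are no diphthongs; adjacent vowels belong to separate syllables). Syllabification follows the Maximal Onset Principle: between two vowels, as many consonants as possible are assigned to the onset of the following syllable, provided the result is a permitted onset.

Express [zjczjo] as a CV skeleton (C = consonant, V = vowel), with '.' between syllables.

CCV.CCV

Nuclei (vowels): c, o → 2 syllables.
Between /c/ (V1) and /o/ (V2): /zj/ is a licit onset in full, so it all attaches to the next syllable.
Syllabification: zjc.zjo.
Mapping each syllable to C/V: /zjc/ → CCV, /zjo/ → CCV.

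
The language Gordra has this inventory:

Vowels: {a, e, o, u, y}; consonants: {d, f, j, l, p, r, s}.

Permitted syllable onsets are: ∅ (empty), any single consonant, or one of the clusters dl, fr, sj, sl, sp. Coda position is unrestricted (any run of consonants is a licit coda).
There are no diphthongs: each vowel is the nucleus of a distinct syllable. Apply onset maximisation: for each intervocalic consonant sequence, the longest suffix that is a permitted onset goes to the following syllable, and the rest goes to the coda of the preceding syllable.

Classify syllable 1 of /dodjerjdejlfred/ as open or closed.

closed

The vowels are o, e, e, e — 4 nuclei, so 4 syllables.
σ1/σ2 boundary: /dj/ — longest licit onset from the right is /j/, leaving /d/ as coda.
σ2/σ3 boundary: /rjd/; trying suffixes from longest down, /d/ is the first permitted one, so coda /rj/ | onset /d/.
σ3/σ4 boundary: /jlfr/; trying suffixes from longest down, /fr/ is the first permitted one, so coda /jl/ | onset /fr/.
Putting it together: dod.jerj.dejl.fred.
Syllable 1 is /dod/ with coda /d/, so it is closed.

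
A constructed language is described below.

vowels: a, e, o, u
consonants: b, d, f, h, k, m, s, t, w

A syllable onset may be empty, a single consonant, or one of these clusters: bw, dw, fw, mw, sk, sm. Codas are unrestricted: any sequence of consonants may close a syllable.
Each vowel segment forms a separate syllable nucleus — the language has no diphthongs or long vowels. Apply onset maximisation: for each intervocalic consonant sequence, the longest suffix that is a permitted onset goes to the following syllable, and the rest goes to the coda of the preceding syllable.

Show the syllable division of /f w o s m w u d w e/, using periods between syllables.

Vowels present: o, u, e; each is a nucleus, giving 3 syllables.
/o…u/ gap (V1→V2): /smw/ splits as /s/ + /mw/ (/mw/ is the longest suffix that is a licit onset).
/u…e/ gap (V2→V3): /dw/ — entire cluster is a permitted onset → onset /dw/, coda ∅.

fwos.mwu.dwe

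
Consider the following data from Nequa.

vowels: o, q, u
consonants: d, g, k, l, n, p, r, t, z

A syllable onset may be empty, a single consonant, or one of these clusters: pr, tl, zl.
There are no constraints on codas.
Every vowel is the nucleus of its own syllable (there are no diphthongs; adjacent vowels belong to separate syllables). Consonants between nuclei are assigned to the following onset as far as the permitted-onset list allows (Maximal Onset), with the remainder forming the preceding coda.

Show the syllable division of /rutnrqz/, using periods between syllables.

Nuclei (vowels): u, q → 2 syllables.
V1 /u/ – V2 /q/: /tnr/; trying suffixes from longest down, /r/ is the first permitted one, so coda /tn/ | onset /r/.

rutn.rqz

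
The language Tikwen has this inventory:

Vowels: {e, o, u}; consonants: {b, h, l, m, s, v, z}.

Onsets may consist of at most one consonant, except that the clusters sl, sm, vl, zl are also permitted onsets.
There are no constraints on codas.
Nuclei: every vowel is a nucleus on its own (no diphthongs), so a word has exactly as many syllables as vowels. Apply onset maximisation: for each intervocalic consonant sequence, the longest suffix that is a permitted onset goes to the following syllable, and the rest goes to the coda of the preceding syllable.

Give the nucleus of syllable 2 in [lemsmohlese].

o

Nuclei (vowels): e, o, e, e → 4 syllables.
The second nucleus (vowel 2 from the left) is /o/.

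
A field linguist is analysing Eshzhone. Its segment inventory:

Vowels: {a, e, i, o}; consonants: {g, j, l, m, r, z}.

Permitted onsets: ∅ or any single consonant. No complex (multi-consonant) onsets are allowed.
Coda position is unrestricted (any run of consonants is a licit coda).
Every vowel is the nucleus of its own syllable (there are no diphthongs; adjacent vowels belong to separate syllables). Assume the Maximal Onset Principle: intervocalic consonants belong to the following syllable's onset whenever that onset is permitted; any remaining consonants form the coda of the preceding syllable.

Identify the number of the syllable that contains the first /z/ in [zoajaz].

The vowels are o, a, a — 3 nuclei, so 3 syllables.
/o…a/ gap (V1→V2): nothing intervenes; syllable break is V.V.
/a…a/ gap (V2→V3): /j/ → onset of the next syllable (single consonants are always licit onsets).
Syllabification: zo.a.jaz.
The first /z/ is in the onset of syllable 1 (/zo/).

1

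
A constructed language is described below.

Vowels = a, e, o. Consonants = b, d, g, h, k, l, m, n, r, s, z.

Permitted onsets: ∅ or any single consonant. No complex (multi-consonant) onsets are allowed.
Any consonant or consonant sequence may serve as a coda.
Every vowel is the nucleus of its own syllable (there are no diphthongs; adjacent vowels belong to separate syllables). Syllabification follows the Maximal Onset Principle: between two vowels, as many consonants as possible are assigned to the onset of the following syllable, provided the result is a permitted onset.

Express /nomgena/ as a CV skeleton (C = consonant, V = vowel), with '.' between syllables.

Nuclei (vowels): o, e, a → 3 syllables.
Between /o/ (V1) and /e/ (V2): /mg/; trying suffixes from longest down, /g/ is the first permitted one, so coda /m/ | onset /g/.
Between /e/ (V2) and /a/ (V3): just /n/ — single C goes to the following onset.
Result: nom.ge.na.
Mapping each syllable to C/V: /nom/ → CVC, /ge/ → CV, /na/ → CV.

CVC.CV.CV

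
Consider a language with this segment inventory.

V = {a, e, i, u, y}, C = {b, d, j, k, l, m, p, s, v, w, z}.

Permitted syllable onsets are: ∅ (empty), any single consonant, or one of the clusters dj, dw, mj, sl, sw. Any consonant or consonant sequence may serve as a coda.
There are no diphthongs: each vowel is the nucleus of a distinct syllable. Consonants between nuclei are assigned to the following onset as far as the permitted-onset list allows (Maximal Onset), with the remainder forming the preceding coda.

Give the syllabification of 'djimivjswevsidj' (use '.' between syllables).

Vowels present: i, i, e, i; each is a nucleus, giving 4 syllables.
/i…i/ gap (V1→V2): /m/ → onset of the next syllable (single consonants are always licit onsets).
/i…e/ gap (V2→V3): /vjsw/; trying suffixes from longest down, /sw/ is the first permitted one, so coda /vj/ | onset /sw/.
/e…i/ gap (V3→V4): /vs/ splits as /v/ + /s/ (/s/ is the longest suffix that is a licit onset).

dji.mivj.swev.sidj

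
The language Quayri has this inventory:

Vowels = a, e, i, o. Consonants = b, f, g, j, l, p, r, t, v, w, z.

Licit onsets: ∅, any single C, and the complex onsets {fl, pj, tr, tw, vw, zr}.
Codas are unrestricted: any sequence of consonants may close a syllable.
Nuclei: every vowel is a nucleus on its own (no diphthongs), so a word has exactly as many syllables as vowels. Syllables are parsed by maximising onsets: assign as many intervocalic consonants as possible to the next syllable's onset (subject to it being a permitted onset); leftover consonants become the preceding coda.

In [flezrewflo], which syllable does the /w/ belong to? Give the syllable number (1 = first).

2

Vowels present: e, e, o; each is a nucleus, giving 3 syllables.
σ1/σ2 boundary: /zr/ — entire cluster is a permitted onset → onset /zr/, coda ∅.
σ2/σ3 boundary: cluster /wfl/ — the longest permitted-onset suffix is /fl/; onset = /fl/, preceding coda = /w/.
So the parse is fle.zrew.flo.
The /w/ is in the coda of syllable 2 (/zrew/).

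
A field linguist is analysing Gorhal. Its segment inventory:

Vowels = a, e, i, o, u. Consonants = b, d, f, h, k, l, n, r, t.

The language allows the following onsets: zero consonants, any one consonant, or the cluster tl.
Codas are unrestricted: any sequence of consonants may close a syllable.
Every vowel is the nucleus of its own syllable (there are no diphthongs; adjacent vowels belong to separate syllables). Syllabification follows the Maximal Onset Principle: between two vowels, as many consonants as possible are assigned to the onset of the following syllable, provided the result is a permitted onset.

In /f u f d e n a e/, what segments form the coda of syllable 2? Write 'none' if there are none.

none

Vowels present: u, e, a, e; each is a nucleus, giving 4 syllables.
/u…e/ gap (V1→V2): cluster /fd/ — the longest permitted-onset suffix is /d/; onset = /d/, preceding coda = /f/.
/e…a/ gap (V2→V3): just /n/ — single C goes to the following onset.
/a…e/ gap (V3→V4): no consonants, so the boundary falls immediately after /a/.
Result: fuf.de.na.e.
Syllable 2 is /de/: onset /d/, nucleus /e/, coda ∅.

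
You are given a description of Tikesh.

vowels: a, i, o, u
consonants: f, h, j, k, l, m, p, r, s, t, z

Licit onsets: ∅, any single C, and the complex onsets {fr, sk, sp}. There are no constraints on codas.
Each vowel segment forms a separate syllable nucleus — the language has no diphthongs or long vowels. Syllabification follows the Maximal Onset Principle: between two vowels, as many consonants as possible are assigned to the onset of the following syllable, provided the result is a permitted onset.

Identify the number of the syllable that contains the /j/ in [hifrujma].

2

Vowels present: i, u, a; each is a nucleus, giving 3 syllables.
Between /i/ (V1) and /u/ (V2): /fr/ — entire cluster is a permitted onset → onset /fr/, coda ∅.
Between /u/ (V2) and /a/ (V3): /jm/ splits as /j/ + /m/ (/m/ is the longest suffix that is a licit onset).
Syllabification: hi.fruj.ma.
The /j/ is in the coda of syllable 2 (/fruj/).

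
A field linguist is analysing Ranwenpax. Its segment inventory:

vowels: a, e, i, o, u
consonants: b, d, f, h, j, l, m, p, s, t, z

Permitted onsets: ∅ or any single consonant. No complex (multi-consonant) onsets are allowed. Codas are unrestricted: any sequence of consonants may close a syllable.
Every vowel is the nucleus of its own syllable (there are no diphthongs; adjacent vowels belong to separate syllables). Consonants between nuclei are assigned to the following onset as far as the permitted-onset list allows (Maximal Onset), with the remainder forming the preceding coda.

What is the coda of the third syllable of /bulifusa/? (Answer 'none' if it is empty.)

Nuclei (vowels): u, i, u, a → 4 syllables.
Between /u/ (V1) and /i/ (V2): just /l/ — single C goes to the following onset.
Between /i/ (V2) and /u/ (V3): /f/ → onset of the next syllable (single consonants are always licit onsets).
Between /u/ (V3) and /a/ (V4): /s/ is a single consonant, so it becomes the next onset.
Syllabification: bu.li.fu.sa.
Syllable 3 is /fu/: onset /f/, nucleus /u/, coda ∅.

none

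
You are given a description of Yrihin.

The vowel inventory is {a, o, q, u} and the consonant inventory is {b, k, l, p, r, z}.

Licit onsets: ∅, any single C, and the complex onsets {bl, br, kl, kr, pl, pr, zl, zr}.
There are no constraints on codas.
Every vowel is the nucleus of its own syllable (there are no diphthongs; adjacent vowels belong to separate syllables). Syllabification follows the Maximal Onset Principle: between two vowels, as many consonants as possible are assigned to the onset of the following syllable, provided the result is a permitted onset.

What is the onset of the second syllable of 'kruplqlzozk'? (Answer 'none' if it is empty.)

pl

Nuclei (vowels): u, q, o → 3 syllables.
Between /u/ (V1) and /q/ (V2): cluster /pl/ — /pl/ is itself a permitted onset, so the whole cluster goes right; preceding coda = ∅.
Between /q/ (V2) and /o/ (V3): /lz/ — longest licit onset from the right is /z/, leaving /l/ as coda.
Putting it together: kru.plql.zozk.
Syllable 2 is /plql/: onset /pl/, nucleus /q/, coda /l/.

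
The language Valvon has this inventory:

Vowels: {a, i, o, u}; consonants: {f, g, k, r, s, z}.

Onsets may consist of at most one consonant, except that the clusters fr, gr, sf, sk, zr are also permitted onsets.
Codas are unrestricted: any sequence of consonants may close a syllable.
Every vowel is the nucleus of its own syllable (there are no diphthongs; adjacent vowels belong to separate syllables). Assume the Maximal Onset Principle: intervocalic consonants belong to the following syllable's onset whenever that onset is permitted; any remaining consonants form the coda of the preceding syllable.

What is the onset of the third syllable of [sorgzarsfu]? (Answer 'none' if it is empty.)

The vowels are o, a, u — 3 nuclei, so 3 syllables.
Between /o/ (V1) and /a/ (V2): cluster /rgz/ — the longest permitted-onset suffix is /z/; onset = /z/, preceding coda = /rg/.
Between /a/ (V2) and /u/ (V3): /rsf/ — longest licit onset from the right is /sf/, leaving /r/ as coda.
Putting it together: sorg.zar.sfu.
Syllable 3 is /sfu/: onset /sf/, nucleus /u/, coda ∅.

sf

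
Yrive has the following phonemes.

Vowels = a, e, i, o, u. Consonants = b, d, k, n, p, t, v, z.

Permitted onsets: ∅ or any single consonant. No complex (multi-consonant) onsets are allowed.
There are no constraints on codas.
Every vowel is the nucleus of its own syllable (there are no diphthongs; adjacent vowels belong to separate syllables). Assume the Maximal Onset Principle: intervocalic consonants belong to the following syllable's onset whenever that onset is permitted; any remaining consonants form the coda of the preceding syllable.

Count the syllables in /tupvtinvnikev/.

4

The vowels are u, i, i, e — 4 nuclei, so 4 syllables.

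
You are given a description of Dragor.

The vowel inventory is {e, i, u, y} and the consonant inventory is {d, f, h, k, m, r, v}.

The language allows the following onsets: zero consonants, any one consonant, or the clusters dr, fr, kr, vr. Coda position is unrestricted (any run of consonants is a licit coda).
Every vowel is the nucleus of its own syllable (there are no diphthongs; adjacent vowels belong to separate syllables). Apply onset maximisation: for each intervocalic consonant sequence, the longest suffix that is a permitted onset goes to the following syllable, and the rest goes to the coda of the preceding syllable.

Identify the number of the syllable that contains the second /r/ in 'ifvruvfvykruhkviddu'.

4

Vowels present: i, u, y, u, i, u; each is a nucleus, giving 6 syllables.
Between /i/ (V1) and /u/ (V2): /fvr/; trying suffixes from longest down, /vr/ is the first permitted one, so coda /f/ | onset /vr/.
Between /u/ (V2) and /y/ (V3): /vfv/; trying suffixes from longest down, /v/ is the first permitted one, so coda /vf/ | onset /v/.
Between /y/ (V3) and /u/ (V4): cluster /kr/ — /kr/ is itself a permitted onset, so the whole cluster goes right; preceding coda = ∅.
Between /u/ (V4) and /i/ (V5): /hkv/; trying suffixes from longest down, /v/ is the first permitted one, so coda /hk/ | onset /v/.
Between /i/ (V5) and /u/ (V6): /dd/ splits as /d/ + /d/ (/d/ is the longest suffix that is a licit onset).
Result: if.vruvf.vy.kruhk.vid.du.
The second /r/ is in the onset of syllable 4 (/kruhk/).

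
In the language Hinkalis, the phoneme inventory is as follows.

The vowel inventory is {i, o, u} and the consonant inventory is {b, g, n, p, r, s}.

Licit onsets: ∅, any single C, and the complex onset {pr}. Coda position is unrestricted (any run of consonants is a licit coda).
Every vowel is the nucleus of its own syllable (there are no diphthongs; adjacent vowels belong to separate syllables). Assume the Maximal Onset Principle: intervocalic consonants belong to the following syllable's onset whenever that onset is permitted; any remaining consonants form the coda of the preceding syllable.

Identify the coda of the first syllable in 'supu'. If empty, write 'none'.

none

Vowels present: u, u; each is a nucleus, giving 2 syllables.
V1 /u/ – V2 /u/: /p/ is a single consonant, so it becomes the next onset.
Syllabification: su.pu.
Syllable 1 is /su/: onset /s/, nucleus /u/, coda ∅.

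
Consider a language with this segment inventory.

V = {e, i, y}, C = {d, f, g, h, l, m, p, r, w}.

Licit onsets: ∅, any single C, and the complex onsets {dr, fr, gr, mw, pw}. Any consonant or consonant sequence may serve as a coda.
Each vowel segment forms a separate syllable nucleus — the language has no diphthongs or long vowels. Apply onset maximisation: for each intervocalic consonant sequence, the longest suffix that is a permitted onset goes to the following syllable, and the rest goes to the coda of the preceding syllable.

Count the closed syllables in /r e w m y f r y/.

Nuclei (vowels): e, y, y → 3 syllables.
Between /e/ (V1) and /y/ (V2): cluster /wm/ — the longest permitted-onset suffix is /m/; onset = /m/, preceding coda = /w/.
Between /y/ (V2) and /y/ (V3): /fr/ — entire cluster is a permitted onset → onset /fr/, coda ∅.
Syllabification: rew.my.fry.
Classifying each syllable: /rew/ (closed), /my/ (open), /fry/ (open).
Closed syllables: 1.

1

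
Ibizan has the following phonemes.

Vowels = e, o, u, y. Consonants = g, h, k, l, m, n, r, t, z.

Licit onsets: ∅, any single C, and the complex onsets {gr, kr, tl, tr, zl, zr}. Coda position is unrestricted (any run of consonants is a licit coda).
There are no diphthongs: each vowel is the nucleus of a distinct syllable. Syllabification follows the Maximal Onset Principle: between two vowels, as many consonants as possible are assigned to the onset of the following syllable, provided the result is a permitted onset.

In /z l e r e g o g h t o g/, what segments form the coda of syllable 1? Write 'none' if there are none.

none

Vowels present: e, e, o, o; each is a nucleus, giving 4 syllables.
/e…e/ gap (V1→V2): /r/ → onset of the next syllable (single consonants are always licit onsets).
/e…o/ gap (V2→V3): /g/ → onset of the next syllable (single consonants are always licit onsets).
/o…o/ gap (V3→V4): /ght/ — longest licit onset from the right is /t/, leaving /gh/ as coda.
Result: zle.re.gogh.tog.
Syllable 1 is /zle/: onset /zl/, nucleus /e/, coda ∅.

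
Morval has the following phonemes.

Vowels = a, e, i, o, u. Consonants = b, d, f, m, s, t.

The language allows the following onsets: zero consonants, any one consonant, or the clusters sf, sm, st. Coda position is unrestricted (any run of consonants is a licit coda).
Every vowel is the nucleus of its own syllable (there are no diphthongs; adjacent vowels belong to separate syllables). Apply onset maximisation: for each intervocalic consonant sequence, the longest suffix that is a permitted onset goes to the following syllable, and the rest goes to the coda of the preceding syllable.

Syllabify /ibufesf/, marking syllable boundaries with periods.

i.bu.fesf

Vowels present: i, u, e; each is a nucleus, giving 3 syllables.
/i…u/ gap (V1→V2): just /b/ — single C goes to the following onset.
/u…e/ gap (V2→V3): /f/ → onset of the next syllable (single consonants are always licit onsets).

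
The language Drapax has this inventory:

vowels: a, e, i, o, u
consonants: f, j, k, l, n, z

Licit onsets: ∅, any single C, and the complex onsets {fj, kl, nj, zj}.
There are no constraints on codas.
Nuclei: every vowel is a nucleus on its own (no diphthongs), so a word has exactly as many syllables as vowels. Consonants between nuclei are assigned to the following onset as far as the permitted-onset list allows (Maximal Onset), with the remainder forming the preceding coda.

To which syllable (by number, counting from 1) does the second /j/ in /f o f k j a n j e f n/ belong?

3

Vowels present: o, a, e; each is a nucleus, giving 3 syllables.
σ1/σ2 boundary: cluster /fkj/ — the longest permitted-onset suffix is /j/; onset = /j/, preceding coda = /fk/.
σ2/σ3 boundary: /nj/ is a licit onset in full, so it all attaches to the next syllable.
So the parse is fofk.ja.njefn.
The second /j/ is in the onset of syllable 3 (/njefn/).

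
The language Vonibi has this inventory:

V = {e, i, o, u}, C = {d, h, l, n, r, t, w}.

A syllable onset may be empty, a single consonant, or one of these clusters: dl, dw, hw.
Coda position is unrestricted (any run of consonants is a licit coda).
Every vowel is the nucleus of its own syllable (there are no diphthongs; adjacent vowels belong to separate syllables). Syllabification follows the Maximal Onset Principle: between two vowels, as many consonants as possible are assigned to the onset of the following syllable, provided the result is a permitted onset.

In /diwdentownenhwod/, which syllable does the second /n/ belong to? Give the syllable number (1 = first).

4

The vowels are i, e, o, e, o — 5 nuclei, so 5 syllables.
V1 /i/ – V2 /e/: /wd/; trying suffixes from longest down, /d/ is the first permitted one, so coda /w/ | onset /d/.
V2 /e/ – V3 /o/: /nt/ — longest licit onset from the right is /t/, leaving /n/ as coda.
V3 /o/ – V4 /e/: /wn/; trying suffixes from longest down, /n/ is the first permitted one, so coda /w/ | onset /n/.
V4 /e/ – V5 /o/: cluster /nhw/ — the longest permitted-onset suffix is /hw/; onset = /hw/, preceding coda = /n/.
Putting it together: diw.den.tow.nen.hwod.
The second /n/ is in the onset of syllable 4 (/nen/).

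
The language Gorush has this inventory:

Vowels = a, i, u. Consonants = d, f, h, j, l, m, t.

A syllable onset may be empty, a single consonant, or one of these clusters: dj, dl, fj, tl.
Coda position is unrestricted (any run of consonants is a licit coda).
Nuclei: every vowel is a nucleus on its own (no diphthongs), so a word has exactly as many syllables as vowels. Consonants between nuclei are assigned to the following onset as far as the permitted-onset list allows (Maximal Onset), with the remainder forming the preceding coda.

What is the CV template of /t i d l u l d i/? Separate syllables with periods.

Vowels present: i, u, i; each is a nucleus, giving 3 syllables.
/i…u/ gap (V1→V2): /dl/ — entire cluster is a permitted onset → onset /dl/, coda ∅.
/u…i/ gap (V2→V3): /ld/ splits as /l/ + /d/ (/d/ is the longest suffix that is a licit onset).
So the parse is ti.dlul.di.
Mapping each syllable to C/V: /ti/ → CV, /dlul/ → CCVC, /di/ → CV.

CV.CCVC.CV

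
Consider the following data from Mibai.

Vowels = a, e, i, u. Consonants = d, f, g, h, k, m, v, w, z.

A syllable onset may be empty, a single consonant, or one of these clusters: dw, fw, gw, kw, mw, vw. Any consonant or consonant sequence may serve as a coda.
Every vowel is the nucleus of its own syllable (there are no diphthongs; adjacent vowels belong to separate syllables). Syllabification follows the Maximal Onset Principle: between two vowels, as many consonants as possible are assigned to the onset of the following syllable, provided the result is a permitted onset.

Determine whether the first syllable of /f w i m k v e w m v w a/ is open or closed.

The vowels are i, e, a — 3 nuclei, so 3 syllables.
/i…e/ gap (V1→V2): /mkv/ — longest licit onset from the right is /v/, leaving /mk/ as coda.
/e…a/ gap (V2→V3): /wmvw/ splits as /wm/ + /vw/ (/vw/ is the longest suffix that is a licit onset).
Syllabification: fwimk.vewm.vwa.
Syllable 1 is /fwimk/ with coda /mk/, so it is closed.

closed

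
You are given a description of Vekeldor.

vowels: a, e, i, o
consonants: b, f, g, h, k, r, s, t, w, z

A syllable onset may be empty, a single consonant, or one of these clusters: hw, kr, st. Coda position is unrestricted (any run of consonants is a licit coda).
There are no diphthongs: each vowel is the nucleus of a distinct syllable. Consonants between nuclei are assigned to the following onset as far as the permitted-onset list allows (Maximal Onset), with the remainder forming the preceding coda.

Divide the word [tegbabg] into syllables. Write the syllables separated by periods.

Vowels present: e, a; each is a nucleus, giving 2 syllables.
σ1/σ2 boundary: /gb/ — longest licit onset from the right is /b/, leaving /g/ as coda.

teg.babg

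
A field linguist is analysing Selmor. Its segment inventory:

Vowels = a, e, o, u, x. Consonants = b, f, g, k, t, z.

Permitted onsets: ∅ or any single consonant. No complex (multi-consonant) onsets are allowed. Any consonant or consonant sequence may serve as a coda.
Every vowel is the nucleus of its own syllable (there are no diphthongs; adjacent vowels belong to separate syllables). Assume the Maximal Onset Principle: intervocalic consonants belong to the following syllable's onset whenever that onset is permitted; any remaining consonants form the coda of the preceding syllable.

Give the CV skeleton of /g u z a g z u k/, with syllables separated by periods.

CV.CVC.CVC

The vowels are u, a, u — 3 nuclei, so 3 syllables.
σ1/σ2 boundary: /z/ → onset of the next syllable (single consonants are always licit onsets).
σ2/σ3 boundary: /gz/; trying suffixes from longest down, /z/ is the first permitted one, so coda /g/ | onset /z/.
So the parse is gu.zag.zuk.
Mapping each syllable to C/V: /gu/ → CV, /zag/ → CVC, /zuk/ → CVC.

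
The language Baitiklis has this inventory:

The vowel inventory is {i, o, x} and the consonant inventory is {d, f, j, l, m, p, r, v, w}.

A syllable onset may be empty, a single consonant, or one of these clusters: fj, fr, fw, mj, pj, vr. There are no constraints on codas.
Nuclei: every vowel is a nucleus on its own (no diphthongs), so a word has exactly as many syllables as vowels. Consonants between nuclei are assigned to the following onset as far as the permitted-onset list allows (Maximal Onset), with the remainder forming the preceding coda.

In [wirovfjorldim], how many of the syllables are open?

Nuclei (vowels): i, o, o, i → 4 syllables.
V1 /i/ – V2 /o/: /r/ → onset of the next syllable (single consonants are always licit onsets).
V2 /o/ – V3 /o/: /vfj/ splits as /v/ + /fj/ (/fj/ is the longest suffix that is a licit onset).
V3 /o/ – V4 /i/: /rld/ splits as /rl/ + /d/ (/d/ is the longest suffix that is a licit onset).
So the parse is wi.rov.fjorl.dim.
Classifying each syllable: /wi/ (open), /rov/ (closed), /fjorl/ (closed), /dim/ (closed).
Open syllables: 1.

1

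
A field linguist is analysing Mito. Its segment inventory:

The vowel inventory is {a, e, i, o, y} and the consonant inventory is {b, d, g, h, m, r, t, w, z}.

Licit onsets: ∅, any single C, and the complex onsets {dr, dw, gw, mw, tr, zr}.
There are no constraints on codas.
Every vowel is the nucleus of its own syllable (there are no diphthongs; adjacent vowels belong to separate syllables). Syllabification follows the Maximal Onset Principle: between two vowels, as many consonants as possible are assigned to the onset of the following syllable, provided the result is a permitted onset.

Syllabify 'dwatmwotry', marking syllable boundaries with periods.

The vowels are a, o, y — 3 nuclei, so 3 syllables.
V1 /a/ – V2 /o/: /tmw/ — longest licit onset from the right is /mw/, leaving /t/ as coda.
V2 /o/ – V3 /y/: cluster /tr/ — /tr/ is itself a permitted onset, so the whole cluster goes right; preceding coda = ∅.

dwat.mwo.try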